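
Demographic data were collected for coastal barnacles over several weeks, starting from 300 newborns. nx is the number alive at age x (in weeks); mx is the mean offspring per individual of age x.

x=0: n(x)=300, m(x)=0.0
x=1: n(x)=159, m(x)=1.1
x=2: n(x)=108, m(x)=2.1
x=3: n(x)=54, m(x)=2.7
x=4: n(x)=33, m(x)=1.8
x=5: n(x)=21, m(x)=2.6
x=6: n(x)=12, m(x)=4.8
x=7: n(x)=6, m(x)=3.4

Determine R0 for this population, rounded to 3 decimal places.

lx = nx/n0 = nx/300: 1, 0.53, 0.36, 0.18, 0.11, 0.07, 0.04, 0.02
lx·mx by age: 0, 0.583, 0.756, 0.486, 0.198, 0.182, 0.192, 0.068
R0 = Σ lx·mx = 2.465 → 2.465

2.465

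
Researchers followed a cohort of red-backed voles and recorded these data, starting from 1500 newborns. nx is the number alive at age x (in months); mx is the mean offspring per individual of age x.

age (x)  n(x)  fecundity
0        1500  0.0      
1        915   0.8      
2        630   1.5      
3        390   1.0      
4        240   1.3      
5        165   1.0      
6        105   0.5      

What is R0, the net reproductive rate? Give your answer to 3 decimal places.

lx = nx/n0 = nx/1500: 1, 0.61, 0.42, 0.26, 0.16, 0.11, 0.07
lx·mx by age: 0, 0.488, 0.63, 0.26, 0.208, 0.11, 0.035
R0 = Σ lx·mx = 1.731 → 1.731

1.731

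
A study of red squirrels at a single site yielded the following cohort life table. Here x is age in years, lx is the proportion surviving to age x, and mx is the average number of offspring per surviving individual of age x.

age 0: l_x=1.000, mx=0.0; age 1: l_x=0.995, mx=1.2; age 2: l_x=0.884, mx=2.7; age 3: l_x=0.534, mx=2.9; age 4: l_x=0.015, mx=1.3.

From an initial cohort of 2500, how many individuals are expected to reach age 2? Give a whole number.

Expected survivors = N0 · l_2 = 2500 × 0.884 = 2210 → 2210

2210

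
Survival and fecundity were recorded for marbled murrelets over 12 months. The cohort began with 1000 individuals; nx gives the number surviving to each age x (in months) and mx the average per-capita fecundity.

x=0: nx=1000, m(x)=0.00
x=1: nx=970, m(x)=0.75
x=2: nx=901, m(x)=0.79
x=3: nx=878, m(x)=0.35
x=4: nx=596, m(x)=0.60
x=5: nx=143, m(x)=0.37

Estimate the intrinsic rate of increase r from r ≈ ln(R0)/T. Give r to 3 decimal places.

lx = nx/n0 = nx/1000: 1, 0.97, 0.901, 0.878, 0.596, 0.143
R0 = Σ lx·mx = 0 + 0.7275 + 0.71179 + 0.3073 + 0.3576 + 0.05291 = 2.1571
Σ x·lx·mx = 4.76793; T = 4.76793/2.1571 = 2.21034…
r ≈ ln(R0)/T = ln(2.1571)/2.21034… = 0.3478… → 0.348

0.348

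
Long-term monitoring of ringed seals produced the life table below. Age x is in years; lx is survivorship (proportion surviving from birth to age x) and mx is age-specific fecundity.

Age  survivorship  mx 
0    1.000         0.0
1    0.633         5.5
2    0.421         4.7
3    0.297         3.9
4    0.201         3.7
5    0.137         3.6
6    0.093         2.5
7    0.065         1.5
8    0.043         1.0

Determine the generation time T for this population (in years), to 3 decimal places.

2.282

lx·mx: 0, 3.4815, 1.9787, 1.1583, 0.7437, 0.4932, 0.2325, 0.0975, 0.043 → R0 = 8.2284
x·lx·mx: 0, 3.4815, 3.9574, 3.4749, 2.9748, 2.466, 1.395, 0.6825, 0.344 → Σ = 18.7761
T = 18.7761 / 8.2284 = 2.281865… → 2.282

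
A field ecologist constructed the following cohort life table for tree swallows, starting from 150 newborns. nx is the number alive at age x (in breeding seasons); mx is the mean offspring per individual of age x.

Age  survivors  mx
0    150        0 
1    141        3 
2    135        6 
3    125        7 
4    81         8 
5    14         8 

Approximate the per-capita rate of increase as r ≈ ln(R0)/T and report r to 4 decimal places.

lx = nx/n0 = nx/150: 1, 0.94, 0.9, 0.83333…, 0.54, 0.09333…
R0 = Σ lx·mx = 0 + 2.82 + 5.4 + 5.83333… + 4.32 + 0.74667… = 19.12…
Σ x·lx·mx = 52.133333…; T = 52.133333…/19.12… = 2.72664…
r ≈ ln(R0)/T = ln(19.12…)/2.72664… = 1.082188… → 1.0822

1.0822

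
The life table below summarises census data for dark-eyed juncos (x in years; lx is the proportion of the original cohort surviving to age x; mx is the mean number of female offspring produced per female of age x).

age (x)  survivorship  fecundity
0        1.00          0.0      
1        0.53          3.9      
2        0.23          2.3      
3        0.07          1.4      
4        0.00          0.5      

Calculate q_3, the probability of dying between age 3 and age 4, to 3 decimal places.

1.000

q_3 = (l_3 − l_4) / l_3 = (0.07 − 0) / 0.07
     = 0.07 / 0.07 = 1 → 1.000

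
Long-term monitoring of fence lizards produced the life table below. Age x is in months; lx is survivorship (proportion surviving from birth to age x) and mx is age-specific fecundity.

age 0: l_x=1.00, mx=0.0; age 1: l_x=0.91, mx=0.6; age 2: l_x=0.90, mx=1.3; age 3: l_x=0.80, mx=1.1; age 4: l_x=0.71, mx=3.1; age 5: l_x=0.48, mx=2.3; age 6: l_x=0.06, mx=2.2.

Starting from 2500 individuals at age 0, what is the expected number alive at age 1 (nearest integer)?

2275

Expected survivors = N0 · l_1 = 2500 × 0.91 = 2275 → 2275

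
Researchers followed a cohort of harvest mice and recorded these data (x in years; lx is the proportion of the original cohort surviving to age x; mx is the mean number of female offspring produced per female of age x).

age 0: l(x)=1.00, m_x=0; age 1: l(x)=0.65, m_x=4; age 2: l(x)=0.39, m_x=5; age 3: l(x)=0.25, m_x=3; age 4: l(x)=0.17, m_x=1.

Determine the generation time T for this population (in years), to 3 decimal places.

lx·mx: 0, 2.6, 1.95, 0.75, 0.17 → R0 = 5.47
x·lx·mx: 0, 2.6, 3.9, 2.25, 0.68 → Σ = 9.43
T = 9.43 / 5.47 = 1.723949… → 1.724

1.724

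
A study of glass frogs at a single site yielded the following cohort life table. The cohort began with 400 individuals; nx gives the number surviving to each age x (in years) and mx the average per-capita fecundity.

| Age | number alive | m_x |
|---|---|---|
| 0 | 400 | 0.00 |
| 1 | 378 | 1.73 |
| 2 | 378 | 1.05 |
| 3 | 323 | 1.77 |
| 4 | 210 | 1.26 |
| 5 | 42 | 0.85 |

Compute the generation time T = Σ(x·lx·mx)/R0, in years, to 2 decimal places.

lx = nx/n0 = nx/400: 1, 0.945, 0.945, 0.8075, 0.525, 0.105
lx·mx: 0, 1.63485, 0.99225, 1.429275, 0.6615, 0.08925 → R0 = 4.807125
x·lx·mx: 0, 1.63485, 1.9845, 4.287825, 2.646, 0.44625 → Σ = 10.999425
T = 10.999425 / 4.807125 = 2.28815… → 2.29

2.29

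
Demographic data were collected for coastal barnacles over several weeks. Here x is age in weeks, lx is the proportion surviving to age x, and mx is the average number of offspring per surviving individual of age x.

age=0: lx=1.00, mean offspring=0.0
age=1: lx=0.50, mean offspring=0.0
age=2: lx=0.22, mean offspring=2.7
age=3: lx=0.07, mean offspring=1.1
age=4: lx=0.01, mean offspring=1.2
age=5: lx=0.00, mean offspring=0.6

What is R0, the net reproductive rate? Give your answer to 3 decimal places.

lx·mx by age: 0, 0, 0.594, 0.077, 0.012, 0
R0 = Σ lx·mx = 0.683 → 0.683

0.683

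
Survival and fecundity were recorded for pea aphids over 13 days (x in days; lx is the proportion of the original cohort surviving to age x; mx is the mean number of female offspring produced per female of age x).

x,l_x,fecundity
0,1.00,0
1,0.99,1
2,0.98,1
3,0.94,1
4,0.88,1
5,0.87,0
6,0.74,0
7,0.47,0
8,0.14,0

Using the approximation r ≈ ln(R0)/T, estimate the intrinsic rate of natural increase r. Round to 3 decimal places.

0.544

R0 = Σ lx·mx = 0 + 0.99 + 0.98 + 0.94 + 0.88 + 0 + 0 + 0 + 0 = 3.79
Σ x·lx·mx = 9.29; T = 9.29/3.79 = 2.45119…
r ≈ ln(R0)/T = ln(3.79)/2.45119… = 0.54356… → 0.544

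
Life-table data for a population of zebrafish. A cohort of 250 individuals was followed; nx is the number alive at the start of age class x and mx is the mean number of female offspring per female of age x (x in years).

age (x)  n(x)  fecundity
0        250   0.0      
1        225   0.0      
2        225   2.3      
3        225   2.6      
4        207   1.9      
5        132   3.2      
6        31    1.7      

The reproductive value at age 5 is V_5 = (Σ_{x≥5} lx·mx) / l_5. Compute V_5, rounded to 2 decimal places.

lx = nx/n0 = nx/250: 1, 0.9, 0.9, 0.9, 0.828, 0.528, 0.124
lx·mx for x ≥ 5: 1.6896, 0.2108 → sum = 1.9004
V_5 = 1.9004 / l_5 = 1.9004 / 0.528 = 3.599242… → 3.60

3.60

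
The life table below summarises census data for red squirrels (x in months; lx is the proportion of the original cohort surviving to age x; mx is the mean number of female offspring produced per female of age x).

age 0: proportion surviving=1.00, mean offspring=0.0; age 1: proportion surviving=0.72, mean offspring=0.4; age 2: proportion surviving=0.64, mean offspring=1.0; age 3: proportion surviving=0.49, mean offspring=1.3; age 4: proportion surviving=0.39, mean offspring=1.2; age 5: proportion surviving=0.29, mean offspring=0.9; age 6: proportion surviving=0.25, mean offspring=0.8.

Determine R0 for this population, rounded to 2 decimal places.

2.49

lx·mx by age: 0, 0.288, 0.64, 0.637, 0.468, 0.261, 0.2
R0 = Σ lx·mx = 2.494 → 2.49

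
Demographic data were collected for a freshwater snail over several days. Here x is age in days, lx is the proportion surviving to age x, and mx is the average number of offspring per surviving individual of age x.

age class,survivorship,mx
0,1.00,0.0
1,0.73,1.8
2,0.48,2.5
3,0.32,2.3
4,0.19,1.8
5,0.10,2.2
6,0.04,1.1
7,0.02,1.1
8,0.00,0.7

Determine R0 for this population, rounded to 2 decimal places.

3.88

lx·mx by age: 0, 1.314, 1.2, 0.736, 0.342, 0.22, 0.044, 0.022, 0
R0 = Σ lx·mx = 3.878 → 3.88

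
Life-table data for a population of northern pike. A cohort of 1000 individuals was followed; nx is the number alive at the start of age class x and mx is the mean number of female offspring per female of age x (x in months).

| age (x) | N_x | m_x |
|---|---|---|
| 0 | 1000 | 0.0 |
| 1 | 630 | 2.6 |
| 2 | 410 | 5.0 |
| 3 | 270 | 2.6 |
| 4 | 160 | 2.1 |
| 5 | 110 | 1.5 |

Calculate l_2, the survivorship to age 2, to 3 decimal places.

0.410

l_2 = n_2/n_0 = 410/1000 = 0.41 → 0.410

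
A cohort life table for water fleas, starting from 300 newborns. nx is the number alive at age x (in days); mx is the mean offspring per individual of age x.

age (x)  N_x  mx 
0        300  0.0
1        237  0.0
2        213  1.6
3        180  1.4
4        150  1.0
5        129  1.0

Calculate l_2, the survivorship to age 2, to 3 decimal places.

l_2 = n_2/n_0 = 213/300 = 0.71 → 0.710

0.710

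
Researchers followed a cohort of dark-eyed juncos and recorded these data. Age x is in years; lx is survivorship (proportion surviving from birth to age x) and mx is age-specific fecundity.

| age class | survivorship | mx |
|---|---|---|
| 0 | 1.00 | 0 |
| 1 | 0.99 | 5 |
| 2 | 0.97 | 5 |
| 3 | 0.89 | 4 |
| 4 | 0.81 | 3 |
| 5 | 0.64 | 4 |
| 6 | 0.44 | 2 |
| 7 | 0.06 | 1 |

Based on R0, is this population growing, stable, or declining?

R0 = Σ lx·mx = 0 + 4.95 + 4.85 + 3.56 + 2.43 + 2.56 + 0.88 + 0.06 = 19.29
R0 > 1, so the population is growing.

growing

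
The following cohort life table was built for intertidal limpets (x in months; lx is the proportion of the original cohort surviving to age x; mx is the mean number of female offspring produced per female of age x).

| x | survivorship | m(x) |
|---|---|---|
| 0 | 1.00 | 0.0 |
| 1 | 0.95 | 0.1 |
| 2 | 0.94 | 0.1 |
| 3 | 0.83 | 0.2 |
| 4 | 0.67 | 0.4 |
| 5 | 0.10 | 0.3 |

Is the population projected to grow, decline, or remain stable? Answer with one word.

declining

R0 = Σ lx·mx = 0 + 0.095 + 0.094 + 0.166 + 0.268 + 0.03 = 0.653
R0 < 1, so the population is declining.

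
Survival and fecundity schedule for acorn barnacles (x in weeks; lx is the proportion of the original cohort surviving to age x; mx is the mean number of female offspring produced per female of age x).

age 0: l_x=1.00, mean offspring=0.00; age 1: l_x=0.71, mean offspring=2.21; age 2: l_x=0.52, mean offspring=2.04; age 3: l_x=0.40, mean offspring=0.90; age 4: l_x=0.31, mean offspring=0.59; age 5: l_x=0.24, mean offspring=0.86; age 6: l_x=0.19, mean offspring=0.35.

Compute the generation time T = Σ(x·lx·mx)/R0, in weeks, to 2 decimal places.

2.01

lx·mx: 0, 1.5691, 1.0608, 0.36, 0.1829, 0.2064, 0.0665 → R0 = 3.4457
x·lx·mx: 0, 1.5691, 2.1216, 1.08, 0.7316, 1.032, 0.399 → Σ = 6.9333
T = 6.9333 / 3.4457 = 2.01216… → 2.01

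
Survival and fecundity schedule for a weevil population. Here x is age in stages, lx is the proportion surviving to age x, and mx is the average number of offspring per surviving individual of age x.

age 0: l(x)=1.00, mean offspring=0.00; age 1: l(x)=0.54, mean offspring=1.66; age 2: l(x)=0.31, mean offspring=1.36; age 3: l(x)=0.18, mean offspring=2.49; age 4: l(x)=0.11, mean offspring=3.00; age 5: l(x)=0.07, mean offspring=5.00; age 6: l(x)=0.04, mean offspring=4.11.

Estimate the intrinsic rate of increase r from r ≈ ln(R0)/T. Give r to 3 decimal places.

0.351

R0 = Σ lx·mx = 0 + 0.8964 + 0.4216 + 0.4482 + 0.33 + 0.35 + 0.1644 = 2.6106
Σ x·lx·mx = 7.1406; T = 7.1406/2.6106 = 2.73523…
r ≈ ln(R0)/T = ln(2.6106)/2.73523… = 0.35082… → 0.351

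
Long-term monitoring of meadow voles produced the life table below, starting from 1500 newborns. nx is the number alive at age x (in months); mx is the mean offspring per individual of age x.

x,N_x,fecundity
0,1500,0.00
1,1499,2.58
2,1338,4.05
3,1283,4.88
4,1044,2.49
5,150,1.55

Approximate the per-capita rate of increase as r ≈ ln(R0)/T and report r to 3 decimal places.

1.022

lx = nx/n0 = nx/1500: 1, 0.99933…, 0.892, 0.85533…, 0.696, 0.1
R0 = Σ lx·mx = 0 + 2.57828… + 3.6126 + 4.17403… + 1.73304 + 0.155 = 12.252947…
Σ x·lx·mx = 30.03272…; T = 30.03272…/12.252947… = 2.45106…
r ≈ ln(R0)/T = ln(12.252947…)/2.45106… = 1.02232… → 1.022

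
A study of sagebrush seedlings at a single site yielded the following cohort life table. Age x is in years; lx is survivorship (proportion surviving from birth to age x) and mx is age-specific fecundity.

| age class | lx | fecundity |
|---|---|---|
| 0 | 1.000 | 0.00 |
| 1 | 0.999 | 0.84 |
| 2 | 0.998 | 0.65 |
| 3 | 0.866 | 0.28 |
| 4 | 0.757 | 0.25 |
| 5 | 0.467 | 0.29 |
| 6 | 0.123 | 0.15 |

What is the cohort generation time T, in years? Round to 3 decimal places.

lx·mx: 0, 0.83916, 0.6487, 0.24248, 0.18925, 0.13543, 0.01845 → R0 = 2.07347
x·lx·mx: 0, 0.83916, 1.2974, 0.72744, 0.757, 0.67715, 0.1107 → Σ = 4.40885
T = 4.40885 / 2.07347 = 2.126315… → 2.126

2.126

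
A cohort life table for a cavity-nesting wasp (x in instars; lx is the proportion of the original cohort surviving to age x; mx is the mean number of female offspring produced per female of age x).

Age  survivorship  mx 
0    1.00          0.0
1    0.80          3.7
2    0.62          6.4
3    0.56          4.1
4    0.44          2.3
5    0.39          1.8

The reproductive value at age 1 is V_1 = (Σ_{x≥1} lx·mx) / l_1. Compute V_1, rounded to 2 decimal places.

13.67

lx·mx for x ≥ 1: 2.96, 3.968, 2.296, 1.012, 0.702 → sum = 10.938
V_1 = 10.938 / l_1 = 10.938 / 0.8 = 13.6725 → 13.67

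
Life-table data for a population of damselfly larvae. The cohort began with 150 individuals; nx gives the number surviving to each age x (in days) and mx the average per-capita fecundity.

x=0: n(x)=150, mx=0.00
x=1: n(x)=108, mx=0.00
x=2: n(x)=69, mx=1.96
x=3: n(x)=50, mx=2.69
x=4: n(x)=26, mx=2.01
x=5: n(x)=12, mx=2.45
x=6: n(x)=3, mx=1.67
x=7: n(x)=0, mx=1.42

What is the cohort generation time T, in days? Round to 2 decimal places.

lx = nx/n0 = nx/150: 1, 0.72, 0.46, 0.33333…, 0.17333…, 0.08, 0.02, 0
lx·mx: 0, 0, 0.9016, 0.896667…, 0.3484…, 0.196, 0.0334, 0 → R0 = 2.376067…
x·lx·mx: 0, 0, 1.8032, 2.69…, 1.3936…, 0.98, 0.2004, 0 → Σ = 7.0672…
T = 7.0672… / 2.376067… = 2.974327… → 2.97

2.97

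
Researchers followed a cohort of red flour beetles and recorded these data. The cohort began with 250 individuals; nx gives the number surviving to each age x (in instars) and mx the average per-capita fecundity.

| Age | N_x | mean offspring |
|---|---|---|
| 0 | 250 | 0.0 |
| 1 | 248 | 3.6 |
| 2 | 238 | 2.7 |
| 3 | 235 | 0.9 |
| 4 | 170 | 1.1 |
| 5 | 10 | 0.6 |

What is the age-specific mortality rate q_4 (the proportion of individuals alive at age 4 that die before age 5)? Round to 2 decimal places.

lx = nx/n0 = nx/250: 1, 0.992, 0.952, 0.94, 0.68, 0.04
q_4 = (l_4 − l_5) / l_4 = (0.68 − 0.04) / 0.68
     = 0.64 / 0.68 = 0.941176… → 0.94

0.94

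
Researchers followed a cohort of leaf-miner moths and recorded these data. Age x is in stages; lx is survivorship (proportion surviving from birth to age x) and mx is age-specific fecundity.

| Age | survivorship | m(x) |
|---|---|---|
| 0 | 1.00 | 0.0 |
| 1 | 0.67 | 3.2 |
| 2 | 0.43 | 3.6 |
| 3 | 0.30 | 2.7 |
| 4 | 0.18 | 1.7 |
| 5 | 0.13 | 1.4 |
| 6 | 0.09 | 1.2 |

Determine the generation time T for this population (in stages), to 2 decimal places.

2.05

lx·mx: 0, 2.144, 1.548, 0.81, 0.306, 0.182, 0.108 → R0 = 5.098
x·lx·mx: 0, 2.144, 3.096, 2.43, 1.224, 0.91, 0.648 → Σ = 10.452
T = 10.452 / 5.098 = 2.050216… → 2.05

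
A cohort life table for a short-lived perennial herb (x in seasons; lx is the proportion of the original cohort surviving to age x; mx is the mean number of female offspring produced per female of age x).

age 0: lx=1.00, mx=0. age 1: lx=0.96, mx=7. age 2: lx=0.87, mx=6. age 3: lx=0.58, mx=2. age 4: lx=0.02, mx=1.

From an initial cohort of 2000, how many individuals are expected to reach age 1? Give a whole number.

1920

Expected survivors = N0 · l_1 = 2000 × 0.96 = 1920 → 1920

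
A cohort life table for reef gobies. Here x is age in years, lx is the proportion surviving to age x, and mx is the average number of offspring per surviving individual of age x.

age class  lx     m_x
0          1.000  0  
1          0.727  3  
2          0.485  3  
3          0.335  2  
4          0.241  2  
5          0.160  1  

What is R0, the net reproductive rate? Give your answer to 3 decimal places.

lx·mx by age: 0, 2.181, 1.455, 0.67, 0.482, 0.16
R0 = Σ lx·mx = 4.948 → 4.948

4.948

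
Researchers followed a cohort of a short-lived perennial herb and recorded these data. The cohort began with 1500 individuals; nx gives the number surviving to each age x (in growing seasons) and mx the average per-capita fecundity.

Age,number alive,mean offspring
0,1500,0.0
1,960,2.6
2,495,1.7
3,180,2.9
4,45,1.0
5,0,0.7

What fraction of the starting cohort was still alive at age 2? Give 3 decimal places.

l_2 = n_2/n_0 = 495/1500 = 0.33 → 0.330

0.330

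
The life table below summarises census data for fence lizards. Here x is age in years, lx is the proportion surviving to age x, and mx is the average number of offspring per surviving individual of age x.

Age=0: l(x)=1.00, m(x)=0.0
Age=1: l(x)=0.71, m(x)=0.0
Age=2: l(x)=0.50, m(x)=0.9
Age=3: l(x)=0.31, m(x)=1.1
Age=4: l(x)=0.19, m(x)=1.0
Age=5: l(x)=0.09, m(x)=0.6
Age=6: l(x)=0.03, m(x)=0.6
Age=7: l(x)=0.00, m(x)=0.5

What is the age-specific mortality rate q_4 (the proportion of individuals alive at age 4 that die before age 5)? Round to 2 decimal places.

0.53

q_4 = (l_4 − l_5) / l_4 = (0.19 − 0.09) / 0.19
     = 0.1 / 0.19 = 0.526316… → 0.53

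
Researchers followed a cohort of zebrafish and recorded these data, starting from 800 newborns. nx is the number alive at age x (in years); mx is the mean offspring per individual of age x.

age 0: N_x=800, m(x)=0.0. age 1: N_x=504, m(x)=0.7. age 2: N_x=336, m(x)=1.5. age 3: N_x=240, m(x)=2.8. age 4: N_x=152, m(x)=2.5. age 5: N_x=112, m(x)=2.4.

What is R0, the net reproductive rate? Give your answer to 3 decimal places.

lx = nx/n0 = nx/800: 1, 0.63, 0.42, 0.3, 0.19, 0.14
lx·mx by age: 0, 0.441, 0.63, 0.84, 0.475, 0.336
R0 = Σ lx·mx = 2.722 → 2.722

2.722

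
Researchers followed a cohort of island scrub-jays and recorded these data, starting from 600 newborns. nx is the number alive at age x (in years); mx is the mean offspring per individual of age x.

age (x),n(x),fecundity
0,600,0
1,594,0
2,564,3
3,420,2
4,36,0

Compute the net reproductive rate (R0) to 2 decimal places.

4.22

lx = nx/n0 = nx/600: 1, 0.99, 0.94, 0.7, 0.06
lx·mx by age: 0, 0, 2.82, 1.4, 0
R0 = Σ lx·mx = 4.22 → 4.22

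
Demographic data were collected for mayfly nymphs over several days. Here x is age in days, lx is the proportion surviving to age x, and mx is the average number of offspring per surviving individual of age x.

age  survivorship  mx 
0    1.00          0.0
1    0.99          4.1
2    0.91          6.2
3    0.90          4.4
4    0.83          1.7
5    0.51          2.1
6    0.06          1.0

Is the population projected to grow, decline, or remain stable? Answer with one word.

R0 = Σ lx·mx = 0 + 4.059 + 5.642 + 3.96 + 1.411 + 1.071 + 0.06 = 16.203
R0 > 1, so the population is growing.

growing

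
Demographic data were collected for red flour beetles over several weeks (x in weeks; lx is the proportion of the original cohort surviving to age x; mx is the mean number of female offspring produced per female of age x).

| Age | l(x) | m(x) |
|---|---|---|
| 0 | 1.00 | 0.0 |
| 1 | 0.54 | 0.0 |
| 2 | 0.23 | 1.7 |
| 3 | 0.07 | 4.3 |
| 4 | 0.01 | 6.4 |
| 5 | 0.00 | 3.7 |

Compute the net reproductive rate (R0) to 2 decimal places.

lx·mx by age: 0, 0, 0.391, 0.301, 0.064, 0
R0 = Σ lx·mx = 0.756 → 0.76

0.76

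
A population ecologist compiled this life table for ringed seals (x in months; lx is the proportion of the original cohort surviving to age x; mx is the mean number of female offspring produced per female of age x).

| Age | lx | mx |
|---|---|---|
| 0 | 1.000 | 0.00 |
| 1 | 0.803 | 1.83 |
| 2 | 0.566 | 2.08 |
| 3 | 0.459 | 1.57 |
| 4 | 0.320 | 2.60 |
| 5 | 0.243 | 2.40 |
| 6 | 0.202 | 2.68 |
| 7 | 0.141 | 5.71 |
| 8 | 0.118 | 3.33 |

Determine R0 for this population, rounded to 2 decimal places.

lx·mx by age: 0, 1.46949, 1.17728, 0.72063, 0.832, 0.5832, 0.54136, 0.80511, 0.39294
R0 = Σ lx·mx = 6.52201 → 6.52

6.52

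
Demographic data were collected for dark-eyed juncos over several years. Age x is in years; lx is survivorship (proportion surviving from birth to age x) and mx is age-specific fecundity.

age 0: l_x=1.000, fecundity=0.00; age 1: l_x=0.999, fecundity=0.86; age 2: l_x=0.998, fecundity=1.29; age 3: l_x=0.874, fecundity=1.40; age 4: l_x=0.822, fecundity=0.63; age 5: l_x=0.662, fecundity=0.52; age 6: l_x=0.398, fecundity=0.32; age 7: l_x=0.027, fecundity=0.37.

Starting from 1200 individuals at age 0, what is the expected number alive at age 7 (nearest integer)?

32

Expected survivors = N0 · l_7 = 1200 × 0.027 = 32.4 → 32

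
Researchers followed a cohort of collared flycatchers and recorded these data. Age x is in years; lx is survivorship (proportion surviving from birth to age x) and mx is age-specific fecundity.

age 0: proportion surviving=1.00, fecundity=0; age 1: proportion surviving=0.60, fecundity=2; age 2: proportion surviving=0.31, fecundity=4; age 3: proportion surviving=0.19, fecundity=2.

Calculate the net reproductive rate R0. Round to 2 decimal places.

2.82

lx·mx by age: 0, 1.2, 1.24, 0.38
R0 = Σ lx·mx = 2.82 → 2.82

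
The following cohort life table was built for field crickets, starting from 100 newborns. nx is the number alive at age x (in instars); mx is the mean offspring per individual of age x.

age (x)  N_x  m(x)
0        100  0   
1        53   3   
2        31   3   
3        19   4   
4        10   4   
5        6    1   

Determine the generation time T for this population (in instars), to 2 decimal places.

lx = nx/n0 = nx/100: 1, 0.53, 0.31, 0.19, 0.1, 0.06
lx·mx: 0, 1.59, 0.93, 0.76, 0.4, 0.06 → R0 = 3.74
x·lx·mx: 0, 1.59, 1.86, 2.28, 1.6, 0.3 → Σ = 7.63
T = 7.63 / 3.74 = 2.040107… → 2.04

2.04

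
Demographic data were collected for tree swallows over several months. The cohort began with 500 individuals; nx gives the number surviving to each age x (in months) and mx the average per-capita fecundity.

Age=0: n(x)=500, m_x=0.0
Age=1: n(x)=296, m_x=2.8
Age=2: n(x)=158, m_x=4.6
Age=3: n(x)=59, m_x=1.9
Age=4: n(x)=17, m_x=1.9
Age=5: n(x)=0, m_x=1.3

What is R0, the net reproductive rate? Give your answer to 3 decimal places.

lx = nx/n0 = nx/500: 1, 0.592, 0.316, 0.118, 0.034, 0
lx·mx by age: 0, 1.6576, 1.4536, 0.2242, 0.0646, 0
R0 = Σ lx·mx = 3.4 → 3.400

3.400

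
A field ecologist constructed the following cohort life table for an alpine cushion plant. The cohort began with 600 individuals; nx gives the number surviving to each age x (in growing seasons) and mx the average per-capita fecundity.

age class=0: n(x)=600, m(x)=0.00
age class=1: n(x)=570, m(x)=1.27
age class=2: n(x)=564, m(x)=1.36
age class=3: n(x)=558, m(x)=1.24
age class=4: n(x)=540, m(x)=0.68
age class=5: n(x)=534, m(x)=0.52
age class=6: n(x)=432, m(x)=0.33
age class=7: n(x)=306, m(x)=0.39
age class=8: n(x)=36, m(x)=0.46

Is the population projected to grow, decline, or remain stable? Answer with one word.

growing

lx = nx/n0 = nx/600: 1, 0.95, 0.94, 0.93, 0.9, 0.89, 0.72, 0.51, 0.06
R0 = Σ lx·mx = 0 + 1.2065 + 1.2784 + 1.1532 + 0.612 + 0.4628 + 0.2376 + 0.1989 + 0.0276 = 5.177
R0 > 1, so the population is growing.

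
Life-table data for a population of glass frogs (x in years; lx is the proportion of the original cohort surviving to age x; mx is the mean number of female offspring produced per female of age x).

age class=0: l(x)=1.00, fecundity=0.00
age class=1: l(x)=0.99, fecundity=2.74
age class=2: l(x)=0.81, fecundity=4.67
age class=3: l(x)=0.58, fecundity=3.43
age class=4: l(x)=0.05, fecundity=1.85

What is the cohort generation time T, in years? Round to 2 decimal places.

lx·mx: 0, 2.7126, 3.7827, 1.9894, 0.0925 → R0 = 8.5772
x·lx·mx: 0, 2.7126, 7.5654, 5.9682, 0.37 → Σ = 16.6162
T = 16.6162 / 8.5772 = 1.937252… → 1.94

1.94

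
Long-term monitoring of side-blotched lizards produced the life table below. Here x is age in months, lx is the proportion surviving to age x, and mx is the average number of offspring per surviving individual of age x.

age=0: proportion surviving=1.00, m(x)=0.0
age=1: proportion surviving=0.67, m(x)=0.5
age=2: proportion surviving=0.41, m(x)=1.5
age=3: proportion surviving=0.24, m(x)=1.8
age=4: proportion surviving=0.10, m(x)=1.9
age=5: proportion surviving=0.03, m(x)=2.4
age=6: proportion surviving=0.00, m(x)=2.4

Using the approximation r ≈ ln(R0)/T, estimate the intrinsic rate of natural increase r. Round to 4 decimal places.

0.2053

R0 = Σ lx·mx = 0 + 0.335 + 0.615 + 0.432 + 0.19 + 0.072 + 0 = 1.644
Σ x·lx·mx = 3.981; T = 3.981/1.644 = 2.42153…
r ≈ ln(R0)/T = ln(1.644)/2.42153… = 0.205297… → 0.2053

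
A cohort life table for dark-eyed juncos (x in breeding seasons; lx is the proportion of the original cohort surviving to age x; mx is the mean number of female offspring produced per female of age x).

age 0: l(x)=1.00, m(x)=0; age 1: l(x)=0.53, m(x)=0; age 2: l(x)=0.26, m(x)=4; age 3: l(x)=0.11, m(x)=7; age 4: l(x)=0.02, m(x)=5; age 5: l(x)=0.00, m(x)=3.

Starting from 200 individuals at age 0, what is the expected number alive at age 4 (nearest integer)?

4

Expected survivors = N0 · l_4 = 200 × 0.02 = 4 → 4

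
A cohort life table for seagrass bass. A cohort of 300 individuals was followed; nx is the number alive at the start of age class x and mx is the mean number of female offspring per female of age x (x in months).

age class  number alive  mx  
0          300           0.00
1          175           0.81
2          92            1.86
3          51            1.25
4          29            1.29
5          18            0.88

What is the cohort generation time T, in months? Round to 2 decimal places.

2.10

lx = nx/n0 = nx/300: 1, 0.58333…, 0.30667…, 0.17, 0.09667…, 0.06
lx·mx: 0, 0.4725…, 0.5704…, 0.2125, 0.1247…, 0.0528 → R0 = 1.4329…
x·lx·mx: 0, 0.4725…, 1.1408…, 0.6375, 0.4988…, 0.264 → Σ = 3.0136…
T = 3.0136… / 1.4329… = 2.103147… → 2.10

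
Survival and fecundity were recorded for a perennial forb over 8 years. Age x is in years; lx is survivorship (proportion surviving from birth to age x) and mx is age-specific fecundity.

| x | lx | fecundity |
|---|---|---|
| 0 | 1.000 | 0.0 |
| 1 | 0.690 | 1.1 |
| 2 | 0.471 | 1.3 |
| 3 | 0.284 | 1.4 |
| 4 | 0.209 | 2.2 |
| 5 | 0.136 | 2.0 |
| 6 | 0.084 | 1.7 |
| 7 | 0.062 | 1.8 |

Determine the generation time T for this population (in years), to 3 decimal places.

2.909

lx·mx: 0, 0.759, 0.6123, 0.3976, 0.4598, 0.272, 0.1428, 0.1116 → R0 = 2.7551
x·lx·mx: 0, 0.759, 1.2246, 1.1928, 1.8392, 1.36, 0.8568, 0.7812 → Σ = 8.0136
T = 8.0136 / 2.7551 = 2.908642… → 2.909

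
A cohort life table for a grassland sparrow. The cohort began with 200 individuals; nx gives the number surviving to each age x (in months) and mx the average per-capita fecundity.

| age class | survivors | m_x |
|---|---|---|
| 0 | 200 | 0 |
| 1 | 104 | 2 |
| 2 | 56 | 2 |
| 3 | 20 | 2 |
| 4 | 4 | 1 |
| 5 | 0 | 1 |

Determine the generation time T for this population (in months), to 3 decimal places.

1.560

lx = nx/n0 = nx/200: 1, 0.52, 0.28, 0.1, 0.02, 0
lx·mx: 0, 1.04, 0.56, 0.2, 0.02, 0 → R0 = 1.82
x·lx·mx: 0, 1.04, 1.12, 0.6, 0.08, 0 → Σ = 2.84
T = 2.84 / 1.82 = 1.56044… → 1.560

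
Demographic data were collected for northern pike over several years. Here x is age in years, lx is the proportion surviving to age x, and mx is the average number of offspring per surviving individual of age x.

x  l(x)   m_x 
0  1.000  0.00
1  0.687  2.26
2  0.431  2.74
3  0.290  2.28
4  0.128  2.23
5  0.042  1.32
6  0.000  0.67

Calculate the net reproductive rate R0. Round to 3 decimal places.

lx·mx by age: 0, 1.55262, 1.18094, 0.6612, 0.28544, 0.05544, 0
R0 = Σ lx·mx = 3.73564 → 3.736

3.736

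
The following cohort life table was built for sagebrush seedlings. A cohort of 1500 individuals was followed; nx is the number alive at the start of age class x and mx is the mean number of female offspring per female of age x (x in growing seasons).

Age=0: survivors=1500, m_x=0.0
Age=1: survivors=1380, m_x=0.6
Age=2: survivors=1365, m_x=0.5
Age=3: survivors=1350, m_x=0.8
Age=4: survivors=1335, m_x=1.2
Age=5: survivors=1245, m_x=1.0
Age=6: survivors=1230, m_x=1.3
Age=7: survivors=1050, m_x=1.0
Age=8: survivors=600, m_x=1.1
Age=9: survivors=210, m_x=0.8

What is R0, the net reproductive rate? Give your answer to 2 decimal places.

5.94

lx = nx/n0 = nx/1500: 1, 0.92, 0.91, 0.9, 0.89, 0.83, 0.82, 0.7, 0.4, 0.14
lx·mx by age: 0, 0.552, 0.455, 0.72, 1.068, 0.83, 1.066, 0.7, 0.44, 0.112
R0 = Σ lx·mx = 5.943 → 5.94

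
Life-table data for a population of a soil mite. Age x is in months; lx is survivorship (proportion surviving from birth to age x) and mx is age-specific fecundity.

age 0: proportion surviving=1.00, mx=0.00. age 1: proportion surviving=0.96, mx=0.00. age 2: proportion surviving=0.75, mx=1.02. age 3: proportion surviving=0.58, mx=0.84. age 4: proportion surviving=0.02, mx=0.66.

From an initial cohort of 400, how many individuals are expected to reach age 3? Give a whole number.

Expected survivors = N0 · l_3 = 400 × 0.58 = 232 → 232

232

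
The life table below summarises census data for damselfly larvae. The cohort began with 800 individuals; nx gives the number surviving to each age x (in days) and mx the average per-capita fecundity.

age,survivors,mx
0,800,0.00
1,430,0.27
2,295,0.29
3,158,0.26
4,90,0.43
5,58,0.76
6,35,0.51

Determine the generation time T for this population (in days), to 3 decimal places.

2.600

lx = nx/n0 = nx/800: 1, 0.5375, 0.36875, 0.1975, 0.1125, 0.0725, 0.04375
lx·mx: 0, 0.145125, 0.106938…, 0.05135, 0.048375, 0.0551, 0.022313… → R0 = 0.4292…
x·lx·mx: 0, 0.145125, 0.213875…, 0.15405, 0.1935, 0.2755, 0.133875… → Σ = 1.115925…
T = 1.115925… / 0.4292… = 2.600012… → 2.600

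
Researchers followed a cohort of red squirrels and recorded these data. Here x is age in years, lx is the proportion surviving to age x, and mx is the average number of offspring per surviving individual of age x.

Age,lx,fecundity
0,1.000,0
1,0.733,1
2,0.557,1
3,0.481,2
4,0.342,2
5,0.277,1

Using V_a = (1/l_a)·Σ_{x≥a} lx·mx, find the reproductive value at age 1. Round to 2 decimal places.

lx·mx for x ≥ 1: 0.733, 0.557, 0.962, 0.684, 0.277 → sum = 3.213
V_1 = 3.213 / l_1 = 3.213 / 0.733 = 4.383356… → 4.38

4.38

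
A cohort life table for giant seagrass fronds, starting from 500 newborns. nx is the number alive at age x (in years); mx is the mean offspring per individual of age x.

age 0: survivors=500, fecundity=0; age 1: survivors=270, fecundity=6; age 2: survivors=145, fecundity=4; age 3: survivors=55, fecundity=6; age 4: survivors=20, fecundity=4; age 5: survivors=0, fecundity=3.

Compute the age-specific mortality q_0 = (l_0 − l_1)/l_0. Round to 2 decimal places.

0.46

lx = nx/n0 = nx/500: 1, 0.54, 0.29, 0.11, 0.04, 0
q_0 = (l_0 − l_1) / l_0 = (1 − 0.54) / 1
     = 0.46 / 1 = 0.46 → 0.46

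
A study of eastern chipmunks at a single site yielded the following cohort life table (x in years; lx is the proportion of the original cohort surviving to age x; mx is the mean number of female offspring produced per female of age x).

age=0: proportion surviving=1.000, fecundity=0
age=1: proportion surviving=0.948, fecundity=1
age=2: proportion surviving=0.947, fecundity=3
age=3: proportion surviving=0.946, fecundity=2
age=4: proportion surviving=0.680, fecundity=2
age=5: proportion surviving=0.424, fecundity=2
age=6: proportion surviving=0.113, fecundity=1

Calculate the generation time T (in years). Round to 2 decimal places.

2.83

lx·mx: 0, 0.948, 2.841, 1.892, 1.36, 0.848, 0.113 → R0 = 8.002
x·lx·mx: 0, 0.948, 5.682, 5.676, 5.44, 4.24, 0.678 → Σ = 22.664
T = 22.664 / 8.002 = 2.832292… → 2.83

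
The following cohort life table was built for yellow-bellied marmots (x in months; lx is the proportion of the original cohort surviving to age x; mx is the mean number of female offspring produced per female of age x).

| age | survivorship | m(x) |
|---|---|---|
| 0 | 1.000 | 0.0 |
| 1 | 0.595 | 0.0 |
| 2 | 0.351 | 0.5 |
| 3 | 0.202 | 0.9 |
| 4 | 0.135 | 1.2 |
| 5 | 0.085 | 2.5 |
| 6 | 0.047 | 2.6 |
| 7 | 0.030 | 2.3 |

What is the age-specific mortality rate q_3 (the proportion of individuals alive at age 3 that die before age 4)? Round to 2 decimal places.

0.33

q_3 = (l_3 − l_4) / l_3 = (0.202 − 0.135) / 0.202
     = 0.067 / 0.202 = 0.331683… → 0.33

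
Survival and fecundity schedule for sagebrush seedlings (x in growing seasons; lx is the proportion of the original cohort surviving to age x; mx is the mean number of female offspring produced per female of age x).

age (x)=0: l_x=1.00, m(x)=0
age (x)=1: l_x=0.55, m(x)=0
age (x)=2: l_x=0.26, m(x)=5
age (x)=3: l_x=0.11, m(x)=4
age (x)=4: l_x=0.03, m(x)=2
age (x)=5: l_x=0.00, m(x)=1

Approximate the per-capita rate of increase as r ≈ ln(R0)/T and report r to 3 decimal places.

0.254

R0 = Σ lx·mx = 0 + 0 + 1.3 + 0.44 + 0.06 + 0 = 1.8
Σ x·lx·mx = 4.16; T = 4.16/1.8 = 2.31111…
r ≈ ln(R0)/T = ln(1.8)/2.31111… = 0.25433… → 0.254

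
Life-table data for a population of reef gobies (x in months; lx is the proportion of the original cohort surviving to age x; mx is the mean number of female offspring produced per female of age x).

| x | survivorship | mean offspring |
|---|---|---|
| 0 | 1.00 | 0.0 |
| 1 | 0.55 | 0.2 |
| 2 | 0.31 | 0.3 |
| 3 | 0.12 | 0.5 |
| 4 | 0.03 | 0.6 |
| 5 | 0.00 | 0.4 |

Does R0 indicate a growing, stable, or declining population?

declining

R0 = Σ lx·mx = 0 + 0.11 + 0.093 + 0.06 + 0.018 + 0 = 0.281
R0 < 1, so the population is declining.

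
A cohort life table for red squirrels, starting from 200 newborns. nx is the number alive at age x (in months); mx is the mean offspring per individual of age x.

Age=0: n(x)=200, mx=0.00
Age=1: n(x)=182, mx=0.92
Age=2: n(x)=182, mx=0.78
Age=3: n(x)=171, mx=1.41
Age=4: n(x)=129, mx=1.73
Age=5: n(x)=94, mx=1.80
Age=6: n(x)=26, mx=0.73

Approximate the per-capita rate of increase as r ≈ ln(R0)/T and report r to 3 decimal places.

lx = nx/n0 = nx/200: 1, 0.91, 0.91, 0.855, 0.645, 0.47, 0.13
R0 = Σ lx·mx = 0 + 0.8372 + 0.7098 + 1.20555 + 1.11585 + 0.846 + 0.0949 = 4.8093
Σ x·lx·mx = 15.13625; T = 15.13625/4.8093 = 3.14729…
r ≈ ln(R0)/T = ln(4.8093)/3.14729… = 0.49902… → 0.499

0.499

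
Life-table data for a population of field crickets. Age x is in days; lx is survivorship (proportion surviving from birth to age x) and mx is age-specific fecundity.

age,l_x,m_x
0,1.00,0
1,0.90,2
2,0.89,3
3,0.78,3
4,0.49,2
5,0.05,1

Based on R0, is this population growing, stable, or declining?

growing

R0 = Σ lx·mx = 0 + 1.8 + 2.67 + 2.34 + 0.98 + 0.05 = 7.84
R0 > 1, so the population is growing.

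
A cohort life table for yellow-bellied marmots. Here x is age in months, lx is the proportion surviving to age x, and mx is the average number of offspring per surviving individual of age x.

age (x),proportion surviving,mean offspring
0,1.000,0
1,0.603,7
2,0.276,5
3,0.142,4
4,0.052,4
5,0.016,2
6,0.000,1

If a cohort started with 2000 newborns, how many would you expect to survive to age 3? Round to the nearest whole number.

284

Expected survivors = N0 · l_3 = 2000 × 0.142 = 284 → 284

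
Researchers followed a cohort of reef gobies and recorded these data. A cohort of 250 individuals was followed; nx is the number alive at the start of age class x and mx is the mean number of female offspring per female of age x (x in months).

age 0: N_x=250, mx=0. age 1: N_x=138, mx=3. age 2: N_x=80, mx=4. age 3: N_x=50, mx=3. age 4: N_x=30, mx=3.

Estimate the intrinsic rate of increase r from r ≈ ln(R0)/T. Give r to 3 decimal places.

lx = nx/n0 = nx/250: 1, 0.552, 0.32, 0.2, 0.12
R0 = Σ lx·mx = 0 + 1.656 + 1.28 + 0.6 + 0.36 = 3.896
Σ x·lx·mx = 7.456; T = 7.456/3.896 = 1.91376…
r ≈ ln(R0)/T = ln(3.896)/1.91376… = 0.71062… → 0.711

0.711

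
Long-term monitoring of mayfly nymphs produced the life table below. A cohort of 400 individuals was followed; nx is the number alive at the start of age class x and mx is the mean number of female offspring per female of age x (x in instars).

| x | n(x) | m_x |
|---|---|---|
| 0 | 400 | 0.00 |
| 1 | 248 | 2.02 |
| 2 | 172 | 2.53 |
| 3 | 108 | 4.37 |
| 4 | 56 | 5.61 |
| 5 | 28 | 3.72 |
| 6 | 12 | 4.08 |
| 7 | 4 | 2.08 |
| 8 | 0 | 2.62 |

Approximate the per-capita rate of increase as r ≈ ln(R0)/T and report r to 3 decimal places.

0.594

lx = nx/n0 = nx/400: 1, 0.62, 0.43, 0.27, 0.14, 0.07, 0.03, 0.01, 0
R0 = Σ lx·mx = 0 + 1.2524 + 1.0879 + 1.1799 + 0.7854 + 0.2604 + 0.1224 + 0.0208 + 0 = 4.7092
Σ x·lx·mx = 12.2915; T = 12.2915/4.7092 = 2.6101…
r ≈ ln(R0)/T = ln(4.7092)/2.6101… = 0.59366… → 0.594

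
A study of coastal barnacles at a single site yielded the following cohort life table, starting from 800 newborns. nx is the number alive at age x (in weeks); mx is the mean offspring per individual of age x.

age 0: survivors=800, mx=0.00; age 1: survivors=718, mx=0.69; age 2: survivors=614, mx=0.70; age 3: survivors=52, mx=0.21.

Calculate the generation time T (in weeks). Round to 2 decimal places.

1.48

lx = nx/n0 = nx/800: 1, 0.8975, 0.7675, 0.065
lx·mx: 0, 0.619275, 0.53725, 0.01365 → R0 = 1.170175
x·lx·mx: 0, 0.619275, 1.0745, 0.04095 → Σ = 1.734725
T = 1.734725 / 1.170175 = 1.482449… → 1.48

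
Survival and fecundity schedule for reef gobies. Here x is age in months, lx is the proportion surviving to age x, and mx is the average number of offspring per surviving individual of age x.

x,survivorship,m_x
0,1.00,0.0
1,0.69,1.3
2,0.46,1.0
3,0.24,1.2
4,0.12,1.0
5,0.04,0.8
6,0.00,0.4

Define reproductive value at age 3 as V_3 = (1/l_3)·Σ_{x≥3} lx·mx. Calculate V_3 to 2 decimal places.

lx·mx for x ≥ 3: 0.288, 0.12, 0.032, 0 → sum = 0.44
V_3 = 0.44 / l_3 = 0.44 / 0.24 = 1.833333… → 1.83

1.83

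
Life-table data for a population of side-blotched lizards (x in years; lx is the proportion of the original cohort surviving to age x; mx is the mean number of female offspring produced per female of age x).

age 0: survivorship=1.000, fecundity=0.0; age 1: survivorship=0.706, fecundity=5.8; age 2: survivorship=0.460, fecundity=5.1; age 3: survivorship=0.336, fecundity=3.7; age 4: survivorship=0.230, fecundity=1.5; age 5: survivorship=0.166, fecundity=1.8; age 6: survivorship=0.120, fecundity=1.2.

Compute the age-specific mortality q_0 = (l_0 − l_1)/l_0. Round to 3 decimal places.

0.294

q_0 = (l_0 − l_1) / l_0 = (1 − 0.706) / 1
     = 0.294 / 1 = 0.294 → 0.294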